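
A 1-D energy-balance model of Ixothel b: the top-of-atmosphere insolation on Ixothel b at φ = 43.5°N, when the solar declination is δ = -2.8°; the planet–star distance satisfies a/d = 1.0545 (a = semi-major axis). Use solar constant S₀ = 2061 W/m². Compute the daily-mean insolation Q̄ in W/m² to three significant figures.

Q̄ ≈ 491 W/m²

cos H₀ = −tan(+43.5°) tan(-2.800°) = 0.0464, H₀ = 1.5244 rad.
Bracket: H₀ sin φ sin δ + cos φ cos δ sin H₀ = 1.5244×0.68835×-0.04885 + 0.72537×0.99881×0.99892 = -0.051259 + 0.723724 = 0.672465.
Inverse-square distance factor (a/d)² = 1.0545² = 1.111970.
Q̄ = (S₀/π) × 1.111970 × [bracket] = (2061/π) × 1.111970 × 0.672465 = 490.6 W/m².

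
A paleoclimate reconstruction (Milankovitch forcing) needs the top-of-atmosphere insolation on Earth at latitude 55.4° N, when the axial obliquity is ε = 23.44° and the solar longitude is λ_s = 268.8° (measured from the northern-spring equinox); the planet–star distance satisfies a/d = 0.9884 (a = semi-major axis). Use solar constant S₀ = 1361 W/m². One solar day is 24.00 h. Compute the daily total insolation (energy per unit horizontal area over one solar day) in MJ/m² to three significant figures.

4.15 MJ/m²

Solar declination: sin δ = sin ε · sin λ_s = sin 23.44° × sin 268.8° = -0.39770, so δ = -23.435°.
cos H₀ = −tan(+55.4°) tan(-23.435°) = 0.6283, H₀ = 0.8914 rad.
Bracket: H₀ sin φ sin δ + cos φ cos δ sin H₀ = 0.8914×0.82314×-0.39770 + 0.56784×0.91751×0.77795 = -0.291811 + 0.405311 = 0.113500.
Inverse-square distance factor (a/d)² = 0.9884² = 0.976935.
Q̄ = (S₀/π) × 0.976935 × [bracket] = (1361/π) × 0.976935 × 0.113500 = 48.036 W/m².
Daily total = Q̄ × 24.00 h × 3600 s/h = 48.036 × 24.00 × 3600 / 10⁶ = 4.150 MJ/m².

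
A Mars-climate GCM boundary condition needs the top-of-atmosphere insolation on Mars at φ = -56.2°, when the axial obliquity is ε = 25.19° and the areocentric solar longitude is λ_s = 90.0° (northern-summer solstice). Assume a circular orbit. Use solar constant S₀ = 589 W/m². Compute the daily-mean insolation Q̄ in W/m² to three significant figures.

Q̄ ≈ 14.7 W/m²

sin δ = sin 25.19° × sin 90.0° = 0.42562, so δ = +25.190°.
cos H₀ = −tan(-56.2°) tan(+25.190°) = 0.7026, H₀ = 0.7917 rad.
Bracket: H₀ sin φ sin δ + cos φ cos δ sin H₀ = 0.7917×-0.83098×0.42562 + 0.55630×0.90490×0.71158 = -0.280010 + 0.358206 = 0.078196.
Q̄ = (S₀/π) × [bracket] = (589/π) × 0.078196 = 14.66 W/m².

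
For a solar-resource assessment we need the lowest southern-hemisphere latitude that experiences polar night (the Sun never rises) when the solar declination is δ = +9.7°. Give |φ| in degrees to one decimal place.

Polar night requires cos H₀ = −tan φ tan δ ≥ 1, i.e. tan φ tan δ ≤ −1.
The boundary is |tan φ| · |tan δ| = 1, so |φ| = 90° − |δ| = 90° − 9.7° = 80.3° in the southern hemisphere.

|φ| = 80.3°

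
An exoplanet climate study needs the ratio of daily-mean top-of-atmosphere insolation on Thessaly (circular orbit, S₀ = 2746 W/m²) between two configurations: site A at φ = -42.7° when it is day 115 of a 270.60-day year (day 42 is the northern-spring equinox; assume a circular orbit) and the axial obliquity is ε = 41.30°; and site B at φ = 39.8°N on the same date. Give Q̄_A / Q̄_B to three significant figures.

Q̄_A / Q̄_B ≈ 0.0339

— Configuration A (φ=-42.7°):
Solar longitude: λ_s = 360° × (115 − 42)/270.60 = 97.118°.
sin δ = sin 41.30° × sin 97.118° = 0.65492, so δ = +40.913°.
cos H₀ = −tan(-42.7°) tan(+40.913°) = 0.7997, H₀ = 0.6440 rad.
Bracket: H₀ sin φ sin δ + cos φ cos δ sin H₀ = 0.6440×-0.67816×0.65492 + 0.73491×0.75570×0.60039 = -0.286027 + 0.333439 = 0.047412.
Q̄ = (S₀/π) × [bracket] = (2746/π) × 0.047412 = 41.442 W/m².
— Configuration B (φ=+39.8°):
cos H₀ = −tan(+39.8°) tan(+40.913°) = -0.7221, H₀ = 2.3776 rad.
Bracket: H₀ sin φ sin δ + cos φ cos δ sin H₀ = 2.3776×0.64011×0.65492 + 0.76828×0.75570×0.69184 = 0.996739 + 0.401675 = 1.398414.
Q̄ = (S₀/π) × [bracket] = (2746/π) × 1.398414 = 1222.3 W/m².
Ratio Q̄_A / Q̄_B = 41.442 / 1222.3 = 0.03390.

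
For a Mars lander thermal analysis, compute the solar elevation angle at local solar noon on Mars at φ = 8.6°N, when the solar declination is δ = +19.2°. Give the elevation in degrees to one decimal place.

79.4°

At local noon the hour angle is zero, so the zenith angle equals |φ − δ| = |+8.6° − (+19.200°)| = 10.600°.
Elevation = 90° − 10.600° = 79.4°.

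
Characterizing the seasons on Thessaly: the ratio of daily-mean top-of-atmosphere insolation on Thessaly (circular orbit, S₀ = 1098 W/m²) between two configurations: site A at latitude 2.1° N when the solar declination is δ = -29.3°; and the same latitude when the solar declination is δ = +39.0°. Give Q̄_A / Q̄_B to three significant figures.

Q̄_A / Q̄_B ≈ 1.04

— Configuration A (φ=+2.1°):
cos H₀ = −tan(+2.1°) tan(-29.300°) = 0.0206, H₀ = 1.5502 rad.
Bracket: H₀ sin φ sin δ + cos φ cos δ sin H₀ = 1.5502×0.03664×-0.48938 + 0.99933×0.87207×0.99979 = -0.027796 + 0.871303 = 0.843507.
Q̄ = (S₀/π) × [bracket] = (1098/π) × 0.843507 = 294.81 W/m².
— Configuration B (φ=+2.1°):
cos H₀ = −tan(+2.1°) tan(+39.000°) = -0.0297, H₀ = 1.6005 rad.
Bracket: H₀ sin φ sin δ + cos φ cos δ sin H₀ = 1.6005×0.03664×0.62932 + 0.99933×0.77715×0.99956 = 0.036905 + 0.776288 = 0.813193.
Q̄ = (S₀/π) × [bracket] = (1098/π) × 0.813193 = 284.21 W/m².
Ratio Q̄_A / Q̄_B = 294.81 / 284.21 = 1.037.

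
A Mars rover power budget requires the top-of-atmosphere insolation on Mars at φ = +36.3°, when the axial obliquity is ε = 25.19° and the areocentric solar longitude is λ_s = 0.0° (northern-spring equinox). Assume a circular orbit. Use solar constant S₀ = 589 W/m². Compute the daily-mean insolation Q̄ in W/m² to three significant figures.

Q̄ ≈ 151 W/m²

sin δ = sin 25.19° × sin 0.0° = 0.00000, so δ = +0.000°.
cos H₀ = −tan(+36.3°) tan(+0.000°) = -0.0000, H₀ = 1.5708 rad.
Bracket: H₀ sin φ sin δ + cos φ cos δ sin H₀ = 1.5708×0.59201×0.00000 + 0.80593×1.00000×1.00000 = 0.000000 + 0.805930 = 0.805930.
Q̄ = (S₀/π) × [bracket] = (589/π) × 0.805930 = 151.1 W/m².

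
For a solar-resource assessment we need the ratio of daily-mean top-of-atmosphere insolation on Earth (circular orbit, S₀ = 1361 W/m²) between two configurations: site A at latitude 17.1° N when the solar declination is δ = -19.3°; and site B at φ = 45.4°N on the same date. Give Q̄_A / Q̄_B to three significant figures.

Q̄_A / Q̄_B ≈ 2.25

— Configuration A (φ=+17.1°):
cos H₀ = −tan(+17.1°) tan(-19.300°) = 0.1077, H₀ = 1.4629 rad.
Bracket: H₀ sin φ sin δ + cos φ cos δ sin H₀ = 1.4629×0.29404×-0.33051 + 0.95579×0.94380×0.99418 = -0.142169 + 0.896825 = 0.754656.
Q̄ = (S₀/π) × [bracket] = (1361/π) × 0.754656 = 326.93 W/m².
— Configuration B (φ=+45.4°):
cos H₀ = −tan(+45.4°) tan(-19.300°) = 0.3551, H₀ = 1.2078 rad.
Bracket: H₀ sin φ sin δ + cos φ cos δ sin H₀ = 1.2078×0.71203×-0.33051 + 0.70215×0.94380×0.93482 = -0.284235 + 0.619495 = 0.335260.
Q̄ = (S₀/π) × [bracket] = (1361/π) × 0.335260 = 145.24 W/m².
Ratio Q̄_A / Q̄_B = 326.93 / 145.24 = 2.251.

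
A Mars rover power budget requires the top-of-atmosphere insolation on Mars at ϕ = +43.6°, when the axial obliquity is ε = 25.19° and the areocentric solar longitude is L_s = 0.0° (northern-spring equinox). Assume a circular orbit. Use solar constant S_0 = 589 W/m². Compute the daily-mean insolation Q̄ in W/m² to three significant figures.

sin δ = sin 25.19° × sin 0.0° = 0.00000, so δ = +0.000°.
cos h₀ = −tan(+43.6°) tan(+0.000°) = -0.0000, h₀ = 1.5708 rad.
Bracket: h₀ sin ϕ sin δ + cos ϕ cos δ sin h₀ = 1.5708×0.68962×0.00000 + 0.72417×1.00000×1.00000 = 0.000000 + 0.724170 = 0.724170.
Q̄ = (S_0/π) × [bracket] = (589/π) × 0.724170 = 135.8 W/m².

Q̄ ≈ 136 W/m²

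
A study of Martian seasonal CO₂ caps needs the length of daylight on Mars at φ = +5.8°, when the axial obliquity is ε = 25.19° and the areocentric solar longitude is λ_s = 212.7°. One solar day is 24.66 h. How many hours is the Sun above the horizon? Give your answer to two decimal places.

sin δ = sin 25.19° × sin 212.7° = -0.22994, so δ = -13.293°.
cos H₀ = −tan φ · tan δ = −tan(+5.8°) × tan(-13.293°) = 0.0240, so H₀ = 1.5468 rad = 88.62°.
Daylight = 2H₀/(2π) × 24.66 h = (1.5468/π) × 24.66 = 12.14 h.

12.14 h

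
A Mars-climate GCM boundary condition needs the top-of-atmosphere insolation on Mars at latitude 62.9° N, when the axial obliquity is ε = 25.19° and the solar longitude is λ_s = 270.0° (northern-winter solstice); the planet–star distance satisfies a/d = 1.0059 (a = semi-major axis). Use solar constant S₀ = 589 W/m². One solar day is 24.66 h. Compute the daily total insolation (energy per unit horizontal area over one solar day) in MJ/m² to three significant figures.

Solar declination: sin δ = sin ε · sin λ_s = sin 25.19° × sin 270.0° = -0.42562, so δ = -25.190°.
cos H₀ = −tan(+62.9°) tan(-25.190°) = 0.9191, H₀ = 0.4049 rad.
Bracket: H₀ sin φ sin δ + cos φ cos δ sin H₀ = 0.4049×0.89021×-0.42562 + 0.45554×0.90490×0.39392 = -0.153413 + 0.162381 = 0.008968.
Inverse-square distance factor (a/d)² = 1.0059² = 1.011835.
Q̄ = (S₀/π) × 1.011835 × [bracket] = (589/π) × 1.011835 × 0.008968 = 1.7013 W/m².
Daily total = Q̄ × 24.66 h × 3600 s/h = 1.7013 × 24.66 × 3600 / 10⁶ = 0.1510 MJ/m².

0.151 MJ/m²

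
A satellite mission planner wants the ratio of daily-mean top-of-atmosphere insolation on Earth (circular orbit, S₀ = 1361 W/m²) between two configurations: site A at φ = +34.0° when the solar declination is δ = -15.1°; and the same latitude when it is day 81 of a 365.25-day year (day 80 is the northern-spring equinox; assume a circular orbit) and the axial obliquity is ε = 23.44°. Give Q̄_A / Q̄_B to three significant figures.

Q̄_A / Q̄_B ≈ 0.700

— Configuration A (φ=+34.0°):
cos H₀ = −tan(+34.0°) tan(-15.100°) = 0.1820, H₀ = 1.3878 rad.
Bracket: H₀ sin φ sin δ + cos φ cos δ sin H₀ = 1.3878×0.55919×-0.26050 + 0.82904×0.96547×0.98330 = -0.202159 + 0.787046 = 0.584887.
Q̄ = (S₀/π) × [bracket] = (1361/π) × 0.584887 = 253.38 W/m².
— Configuration B (φ=+34.0°):
Solar longitude: λ_s = 360° × (81 − 80)/365.25 = 0.986°.
sin δ = sin 23.44° × sin 0.986° = 0.00684, so δ = +0.392°.
cos H₀ = −tan(+34.0°) tan(+0.392°) = -0.0046, H₀ = 1.5754 rad.
Bracket: H₀ sin φ sin δ + cos φ cos δ sin H₀ = 1.5754×0.55919×0.00684 + 0.82904×0.99998×0.99999 = 0.006026 + 0.829015 = 0.835041.
Q̄ = (S₀/π) × [bracket] = (1361/π) × 0.835041 = 361.76 W/m².
Ratio Q̄_A / Q̄_B = 253.38 / 361.76 = 0.7004.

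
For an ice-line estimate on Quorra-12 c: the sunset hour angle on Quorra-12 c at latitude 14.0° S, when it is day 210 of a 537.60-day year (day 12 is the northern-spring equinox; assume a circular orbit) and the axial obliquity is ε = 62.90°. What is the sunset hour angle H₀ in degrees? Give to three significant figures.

Solar longitude: λ_s = 360° × (210 − 12)/537.60 = 132.589°.
sin δ = sin 62.90° × sin 132.589° = 0.65540, so δ = +40.950°.
cos H₀ = −tan φ · tan δ = −tan(-14.0°) × tan(+40.950°) = 0.2164, so H₀ = 1.3527 rad = 77.51°.

H₀ = 77.5°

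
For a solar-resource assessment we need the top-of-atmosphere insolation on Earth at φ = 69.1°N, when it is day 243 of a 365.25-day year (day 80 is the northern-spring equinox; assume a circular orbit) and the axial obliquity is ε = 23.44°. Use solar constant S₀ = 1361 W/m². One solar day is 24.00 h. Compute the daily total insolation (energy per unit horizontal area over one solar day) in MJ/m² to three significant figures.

Solar longitude: λ_s = 360° × (243 − 80)/365.25 = 160.657°.
sin δ = sin 23.44° × sin 160.657° = 0.13176, so δ = +7.571°.
cos H₀ = −tan(+69.1°) tan(+7.571°) = -0.3481, H₀ = 1.9263 rad.
Bracket: H₀ sin φ sin δ + cos φ cos δ sin H₀ = 1.9263×0.93420×0.13176 + 0.35674×0.99128×0.93747 = 0.237109 + 0.331517 = 0.568626.
Q̄ = (S₀/π) × [bracket] = (1361/π) × 0.568626 = 246.34 W/m².
Daily total = Q̄ × 24.00 h × 3600 s/h = 246.34 × 24.00 × 3600 / 10⁶ = 21.28 MJ/m².

21.3 MJ/m²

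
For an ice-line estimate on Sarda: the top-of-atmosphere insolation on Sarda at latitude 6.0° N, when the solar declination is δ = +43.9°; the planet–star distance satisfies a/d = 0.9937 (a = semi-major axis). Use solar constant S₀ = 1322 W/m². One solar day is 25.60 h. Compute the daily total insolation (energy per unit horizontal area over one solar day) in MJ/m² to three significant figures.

31.9 MJ/m²

cos H₀ = −tan(+6.0°) tan(+43.900°) = -0.1011, H₀ = 1.6721 rad.
Bracket: H₀ sin φ sin δ + cos φ cos δ sin H₀ = 1.6721×0.10453×0.69340 + 0.99452×0.72055×0.99487 = 0.121196 + 0.712925 = 0.834121.
Inverse-square distance factor (a/d)² = 0.9937² = 0.987440.
Q̄ = (S₀/π) × 0.987440 × [bracket] = (1322/π) × 0.987440 × 0.834121 = 346.59 W/m².
Daily total = Q̄ × 25.60 h × 3600 s/h = 346.59 × 25.60 × 3600 / 10⁶ = 31.94 MJ/m².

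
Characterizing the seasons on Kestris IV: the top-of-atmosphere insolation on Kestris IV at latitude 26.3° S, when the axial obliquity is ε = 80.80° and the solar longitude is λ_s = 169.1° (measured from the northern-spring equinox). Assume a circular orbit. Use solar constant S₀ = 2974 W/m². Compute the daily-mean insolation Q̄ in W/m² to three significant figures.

Q̄ ≈ 714 W/m²

Solar declination: sin δ = sin ε · sin λ_s = sin 80.80° × sin 169.1° = 0.18666, so δ = +10.758°.
cos H₀ = −tan(-26.3°) tan(+10.758°) = 0.0939, H₀ = 1.4768 rad.
Bracket: H₀ sin φ sin δ + cos φ cos δ sin H₀ = 1.4768×-0.44307×0.18666 + 0.89649×0.98242×0.99558 = -0.122136 + 0.876837 = 0.754701.
Q̄ = (S₀/π) × [bracket] = (2974/π) × 0.754701 = 714.4 W/m².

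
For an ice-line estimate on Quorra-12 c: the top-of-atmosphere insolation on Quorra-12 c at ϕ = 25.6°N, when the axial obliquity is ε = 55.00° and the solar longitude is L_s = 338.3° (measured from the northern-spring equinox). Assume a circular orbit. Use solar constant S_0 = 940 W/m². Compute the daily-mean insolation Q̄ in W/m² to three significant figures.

Q̄ ≈ 199 W/m²

Solar declination: sin δ = sin ε · sin L_s = sin 55.00° × sin 338.3° = -0.30288, so δ = -17.631°.
cos h₀ = −tan(+25.6°) tan(-17.631°) = 0.1523, h₀ = 1.4179 rad.
Bracket: h₀ sin ϕ sin δ + cos ϕ cos δ sin h₀ = 1.4179×0.43209×-0.30288 + 0.90183×0.95303×0.98834 = -0.185563 + 0.849450 = 0.663887.
Q̄ = (S_0/π) × [bracket] = (940/π) × 0.663887 = 198.6 W/m².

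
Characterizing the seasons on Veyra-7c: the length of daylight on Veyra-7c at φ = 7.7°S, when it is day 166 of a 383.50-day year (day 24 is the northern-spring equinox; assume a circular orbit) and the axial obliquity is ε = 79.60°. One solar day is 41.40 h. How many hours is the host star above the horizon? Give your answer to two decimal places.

Solar longitude: λ_s = 360° × (166 − 24)/383.50 = 133.299°.
sin δ = sin 79.60° × sin 133.299° = 0.71583, so δ = +45.712°.
cos H₀ = −tan φ · tan δ = −tan(-7.7°) × tan(+45.712°) = 0.1386, so H₀ = 1.4317 rad = 82.03°.
Daylight = 2H₀/(2π) × 41.40 h = (1.4317/π) × 41.40 = 18.87 h.

18.87 h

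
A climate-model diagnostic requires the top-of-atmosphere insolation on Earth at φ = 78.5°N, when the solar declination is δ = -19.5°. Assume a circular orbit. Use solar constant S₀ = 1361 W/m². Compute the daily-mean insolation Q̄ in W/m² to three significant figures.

cos H₀ = −tan(+78.5°) tan(-19.500°) = 1.7405 ≥ 1 ⇒ polar night, H₀ = 0 and Q̄ = 0.

Q̄ ≈ 0.00 W/m²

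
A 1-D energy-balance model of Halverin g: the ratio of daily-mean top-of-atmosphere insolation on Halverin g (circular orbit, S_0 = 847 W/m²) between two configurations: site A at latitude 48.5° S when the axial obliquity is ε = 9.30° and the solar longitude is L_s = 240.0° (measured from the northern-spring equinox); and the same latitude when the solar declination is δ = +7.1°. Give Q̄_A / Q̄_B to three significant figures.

Q̄_A / Q̄_B ≈ 1.60

— Configuration A (ϕ=-48.5°):
Solar declination: sin δ = sin ε · sin L_s = sin 9.30° × sin 240.0° = -0.13995, so δ = -8.045°.
cos h₀ = −tan(-48.5°) tan(-8.045°) = -0.1598, h₀ = 1.7312 rad.
Bracket: h₀ sin ϕ sin δ + cos ϕ cos δ sin h₀ = 1.7312×-0.74896×-0.13995 + 0.66262×0.99016×0.98716 = 0.181459 + 0.647675 = 0.829134.
Q̄ = (S_0/π) × [bracket] = (847/π) × 0.829134 = 223.54 W/m².
— Configuration B (ϕ=-48.5°):
cos h₀ = −tan(-48.5°) tan(+7.100°) = 0.1408, h₀ = 1.4295 rad.
Bracket: h₀ sin ϕ sin δ + cos ϕ cos δ sin h₀ = 1.4295×-0.74896×0.12360 + 0.66262×0.99233×0.99004 = -0.132331 + 0.650989 = 0.518658.
Q̄ = (S_0/π) × [bracket] = (847/π) × 0.518658 = 139.83 W/m².
Ratio Q̄_A / Q̄_B = 223.54 / 139.83 = 1.599.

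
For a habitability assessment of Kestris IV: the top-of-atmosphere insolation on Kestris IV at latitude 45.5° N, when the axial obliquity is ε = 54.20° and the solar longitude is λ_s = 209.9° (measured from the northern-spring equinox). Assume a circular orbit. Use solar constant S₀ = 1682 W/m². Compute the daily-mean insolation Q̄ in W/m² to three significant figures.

Solar declination: sin δ = sin ε · sin λ_s = sin 54.20° × sin 209.9° = -0.40431, so δ = -23.848°.
cos H₀ = −tan(+45.5°) tan(-23.848°) = 0.4498, H₀ = 1.1042 rad.
Bracket: H₀ sin φ sin δ + cos φ cos δ sin H₀ = 1.1042×0.71325×-0.40431 + 0.70091×0.91462×0.89311 = -0.318423 + 0.572543 = 0.254120.
Q̄ = (S₀/π) × [bracket] = (1682/π) × 0.254120 = 136.1 W/m².

Q̄ ≈ 136 W/m²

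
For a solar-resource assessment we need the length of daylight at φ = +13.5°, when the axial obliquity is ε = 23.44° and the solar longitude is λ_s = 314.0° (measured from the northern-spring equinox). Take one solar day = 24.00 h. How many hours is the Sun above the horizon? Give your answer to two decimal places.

Solar declination: sin δ = sin ε · sin λ_s = sin 23.44° × sin 314.0° = -0.28615, so δ = -16.627°.
cos H₀ = −tan φ · tan δ = −tan(+13.5°) × tan(-16.627°) = 0.0717, so H₀ = 1.4990 rad = 85.89°.
Daylight = 2H₀/(2π) × 24.00 h = (1.4990/π) × 24.00 = 11.45 h.

11.45 h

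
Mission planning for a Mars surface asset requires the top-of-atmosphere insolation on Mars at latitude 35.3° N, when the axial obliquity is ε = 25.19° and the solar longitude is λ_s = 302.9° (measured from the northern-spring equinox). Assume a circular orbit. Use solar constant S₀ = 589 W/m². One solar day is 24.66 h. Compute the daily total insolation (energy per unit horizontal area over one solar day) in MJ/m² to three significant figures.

7.76 MJ/m²

Solar declination: sin δ = sin ε · sin λ_s = sin 25.19° × sin 302.9° = -0.35736, so δ = -20.938°.
cos H₀ = −tan(+35.3°) tan(-20.938°) = 0.2709, H₀ = 1.2965 rad.
Bracket: H₀ sin φ sin δ + cos φ cos δ sin H₀ = 1.2965×0.57786×-0.35736 + 0.81614×0.93397×0.96260 = -0.267733 + 0.733742 = 0.466009.
Q̄ = (S₀/π) × [bracket] = (589/π) × 0.466009 = 87.369 W/m².
Daily total = Q̄ × 24.66 h × 3600 s/h = 87.369 × 24.66 × 3600 / 10⁶ = 7.756 MJ/m².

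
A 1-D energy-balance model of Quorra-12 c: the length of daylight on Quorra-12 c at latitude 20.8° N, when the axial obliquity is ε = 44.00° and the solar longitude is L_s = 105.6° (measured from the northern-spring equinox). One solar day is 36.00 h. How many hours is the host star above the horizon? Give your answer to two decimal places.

Solar declination: sin δ = sin ε · sin L_s = sin 44.00° × sin 105.6° = 0.66907, so δ = +41.995°.
cos h₀ = −tan ϕ · tan δ = −tan(+20.8°) × tan(+41.995°) = -0.3420, so h₀ = 1.9198 rad = 110.00°.
Daylight = 2h₀/(2π) × 36.00 h = (1.9198/π) × 36.00 = 22.00 h.

22.00 h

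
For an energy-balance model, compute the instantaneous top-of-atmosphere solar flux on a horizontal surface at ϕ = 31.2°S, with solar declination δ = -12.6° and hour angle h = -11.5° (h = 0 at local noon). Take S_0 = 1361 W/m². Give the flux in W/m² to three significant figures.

1.27e+03 W/m²

cos θ_z = sin ϕ sin δ + cos ϕ cos δ cos h = 0.113004 + 0.818006 = 0.931010.
Flux = S_0 · cos θ_z = 1361 × 0.931010 = 1267 W/m².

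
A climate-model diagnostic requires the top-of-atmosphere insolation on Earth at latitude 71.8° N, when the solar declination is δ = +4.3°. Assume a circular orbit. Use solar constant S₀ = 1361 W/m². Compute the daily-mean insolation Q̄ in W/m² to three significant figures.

Q̄ ≈ 187 W/m²

cos H₀ = −tan(+71.8°) tan(+4.300°) = -0.2287, H₀ = 1.8015 rad.
Bracket: H₀ sin φ sin δ + cos φ cos δ sin H₀ = 1.8015×0.94997×0.07498 + 0.31233×0.99719×0.97350 = 0.128319 + 0.303199 = 0.431518.
Q̄ = (S₀/π) × [bracket] = (1361/π) × 0.431518 = 186.9 W/m².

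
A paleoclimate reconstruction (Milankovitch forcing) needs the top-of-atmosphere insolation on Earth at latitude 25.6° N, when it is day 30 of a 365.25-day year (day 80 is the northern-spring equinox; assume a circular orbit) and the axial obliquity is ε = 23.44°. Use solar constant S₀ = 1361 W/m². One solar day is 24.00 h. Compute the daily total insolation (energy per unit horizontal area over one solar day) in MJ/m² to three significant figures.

Solar longitude: λ_s = 360° × (30 − 80)/365.25 = -49.281°, i.e. -49.281° + 360° = 310.719°.
sin δ = sin 23.44° × sin 310.719° = -0.30149, so δ = -17.547°.
cos H₀ = −tan(+25.6°) tan(-17.547°) = 0.1515, H₀ = 1.4187 rad.
Bracket: H₀ sin φ sin δ + cos φ cos δ sin H₀ = 1.4187×0.43209×-0.30149 + 0.90183×0.95347×0.98846 = -0.184815 + 0.849945 = 0.665130.
Q̄ = (S₀/π) × [bracket] = (1361/π) × 0.665130 = 288.15 W/m².
Daily total = Q̄ × 24.00 h × 3600 s/h = 288.15 × 24.00 × 3600 / 10⁶ = 24.90 MJ/m².

24.9 MJ/m²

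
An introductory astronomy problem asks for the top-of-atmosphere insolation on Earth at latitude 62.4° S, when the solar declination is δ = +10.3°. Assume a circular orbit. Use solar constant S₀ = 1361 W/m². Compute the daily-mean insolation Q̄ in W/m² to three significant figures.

Q̄ ≈ 102 W/m²

cos H₀ = −tan(-62.4°) tan(+10.300°) = 0.3476, H₀ = 1.2158 rad.
Bracket: H₀ sin φ sin δ + cos φ cos δ sin H₀ = 1.2158×-0.88620×0.17880 + 0.46330×0.98389×0.93764 = -0.192647 + 0.427410 = 0.234763.
Q̄ = (S₀/π) × [bracket] = (1361/π) × 0.234763 = 101.7 W/m².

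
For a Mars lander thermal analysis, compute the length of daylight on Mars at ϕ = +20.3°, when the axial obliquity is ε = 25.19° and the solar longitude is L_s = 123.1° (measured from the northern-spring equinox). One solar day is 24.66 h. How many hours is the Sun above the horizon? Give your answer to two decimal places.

Solar declination: sin δ = sin ε · sin L_s = sin 25.19° × sin 123.1° = 0.35655, so δ = +20.889°.
cos h₀ = −tan ϕ · tan δ = −tan(+20.3°) × tan(+20.889°) = -0.1412, so h₀ = 1.7124 rad = 98.12°.
Daylight = 2h₀/(2π) × 24.66 h = (1.7124/π) × 24.66 = 13.44 h.

13.44 h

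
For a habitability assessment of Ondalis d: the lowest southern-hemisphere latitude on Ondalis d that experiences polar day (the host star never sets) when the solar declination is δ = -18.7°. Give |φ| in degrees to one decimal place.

Polar day requires cos H₀ = −tan φ tan δ ≤ −1, i.e. tan φ tan δ ≥ 1.
The boundary is |tan φ| · |tan δ| = 1, so |φ| = 90° − |δ| = 90° − 18.7° = 71.3° in the southern hemisphere.

|φ| = 71.3°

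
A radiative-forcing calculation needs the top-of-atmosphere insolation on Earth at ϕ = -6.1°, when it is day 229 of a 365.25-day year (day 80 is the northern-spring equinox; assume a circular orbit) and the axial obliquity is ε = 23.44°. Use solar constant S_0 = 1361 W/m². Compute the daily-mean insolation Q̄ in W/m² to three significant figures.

Solar longitude: L_s = 360° × (229 − 80)/365.25 = 146.858°.
sin δ = sin 23.44° × sin 146.858° = 0.21748, so δ = +12.561°.
cos h₀ = −tan(-6.1°) tan(+12.561°) = 0.0238, h₀ = 1.5470 rad.
Bracket: h₀ sin ϕ sin δ + cos ϕ cos δ sin h₀ = 1.5470×-0.10626×0.21748 + 0.99434×0.97607×0.99972 = -0.035750 + 0.970274 = 0.934524.
Q̄ = (S_0/π) × [bracket] = (1361/π) × 0.934524 = 404.9 W/m².

Q̄ ≈ 405 W/m²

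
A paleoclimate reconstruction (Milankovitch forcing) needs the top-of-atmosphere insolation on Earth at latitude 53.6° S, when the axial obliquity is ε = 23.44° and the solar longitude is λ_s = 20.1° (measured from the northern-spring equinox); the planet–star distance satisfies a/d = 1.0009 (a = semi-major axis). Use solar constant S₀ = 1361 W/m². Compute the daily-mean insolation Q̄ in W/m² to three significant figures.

Solar declination: sin δ = sin ε · sin λ_s = sin 23.44° × sin 20.1° = 0.13670, so δ = +7.857°.
cos H₀ = −tan(-53.6°) tan(+7.857°) = 0.1872, H₀ = 1.3825 rad.
Bracket: H₀ sin φ sin δ + cos φ cos δ sin H₀ = 1.3825×-0.80489×0.13670 + 0.59342×0.99061×0.98233 = -0.152114 + 0.577461 = 0.425347.
Inverse-square distance factor (a/d)² = 1.0009² = 1.001801.
Q̄ = (S₀/π) × 1.001801 × [bracket] = (1361/π) × 1.001801 × 0.425347 = 184.6 W/m².

Q̄ ≈ 185 W/m²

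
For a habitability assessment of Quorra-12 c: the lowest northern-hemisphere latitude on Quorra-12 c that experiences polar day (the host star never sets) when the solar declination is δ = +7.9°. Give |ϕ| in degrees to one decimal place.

Polar day requires cos h₀ = −tan ϕ tan δ ≤ −1, i.e. tan ϕ tan δ ≥ 1.
The boundary is |tan ϕ| · |tan δ| = 1, so |ϕ| = 90° − |δ| = 90° − 7.9° = 82.1° in the northern hemisphere.

|ϕ| = 82.1°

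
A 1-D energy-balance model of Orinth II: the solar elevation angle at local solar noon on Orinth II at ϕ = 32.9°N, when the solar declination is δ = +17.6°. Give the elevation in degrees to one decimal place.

74.7°

At local noon the hour angle is zero, so the zenith angle equals |ϕ − δ| = |+32.9° − (+17.600°)| = 15.300°.
Elevation = 90° − 15.300° = 74.7°.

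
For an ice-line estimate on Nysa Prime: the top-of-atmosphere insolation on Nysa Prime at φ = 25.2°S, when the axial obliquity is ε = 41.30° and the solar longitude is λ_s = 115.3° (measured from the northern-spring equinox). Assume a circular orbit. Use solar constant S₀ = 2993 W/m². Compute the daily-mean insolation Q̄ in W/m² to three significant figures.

Q̄ ≈ 354 W/m²

Solar declination: sin δ = sin ε · sin λ_s = sin 41.30° × sin 115.3° = 0.59670, so δ = +36.634°.
cos H₀ = −tan(-25.2°) tan(+36.634°) = 0.3499, H₀ = 1.2133 rad.
Bracket: H₀ sin φ sin δ + cos φ cos δ sin H₀ = 1.2133×-0.42578×0.59670 + 0.90483×0.80247×0.93679 = -0.308255 + 0.680202 = 0.371947.
Q̄ = (S₀/π) × [bracket] = (2993/π) × 0.371947 = 354.4 W/m².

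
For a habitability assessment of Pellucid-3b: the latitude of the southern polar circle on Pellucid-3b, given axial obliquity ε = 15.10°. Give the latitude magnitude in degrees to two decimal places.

The polar circle is the lowest latitude that experiences at least one full rotation of continuous darkness at the northern-summer solstice; it lies at |φ| = 90° − ε = 90° − 15.10° = 74.90°.

74.90°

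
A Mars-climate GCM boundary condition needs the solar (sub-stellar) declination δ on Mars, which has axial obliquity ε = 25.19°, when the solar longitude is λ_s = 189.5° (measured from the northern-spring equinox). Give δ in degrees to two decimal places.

δ = -4.03°

sin δ = sin ε · sin λ_s = sin 25.19° × sin 189.5° = -0.070248.
δ = arcsin(-0.070248) = -4.03°.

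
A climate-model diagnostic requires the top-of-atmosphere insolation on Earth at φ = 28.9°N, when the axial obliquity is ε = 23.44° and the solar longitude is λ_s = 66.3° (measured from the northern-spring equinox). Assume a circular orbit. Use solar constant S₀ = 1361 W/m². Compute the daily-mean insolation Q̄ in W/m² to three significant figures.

Solar declination: sin δ = sin ε · sin λ_s = sin 23.44° × sin 66.3° = 0.36424, so δ = +21.361°.
cos H₀ = −tan(+28.9°) tan(+21.361°) = -0.2159, H₀ = 1.7884 rad.
Bracket: H₀ sin φ sin δ + cos φ cos δ sin H₀ = 1.7884×0.48328×0.36424 + 0.87546×0.93131×0.97641 = 0.314812 + 0.796091 = 1.110903.
Q̄ = (S₀/π) × [bracket] = (1361/π) × 1.110903 = 481.3 W/m².

Q̄ ≈ 481 W/m²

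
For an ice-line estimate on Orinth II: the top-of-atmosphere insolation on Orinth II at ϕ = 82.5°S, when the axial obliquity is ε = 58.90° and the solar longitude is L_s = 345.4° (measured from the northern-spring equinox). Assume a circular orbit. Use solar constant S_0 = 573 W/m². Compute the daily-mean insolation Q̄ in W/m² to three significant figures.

Solar declination: sin δ = sin ε · sin L_s = sin 58.90° × sin 345.4° = -0.21584, so δ = -12.465°.
cos h₀ = −tan(-82.5°) tan(-12.465°) = -1.6790 ≤ −1 ⇒ polar day, h₀ = π.
Bracket: h₀ sin ϕ sin δ + cos ϕ cos δ sin h₀ = 3.1416×-0.99144×-0.21584 + 0.13053×0.97643×0.00000 = 0.672279 + 0.000000 = 0.672279.
Q̄ = (S_0/π) × [bracket] = (573/π) × 0.672279 = 122.6 W/m².

Q̄ ≈ 123 W/m²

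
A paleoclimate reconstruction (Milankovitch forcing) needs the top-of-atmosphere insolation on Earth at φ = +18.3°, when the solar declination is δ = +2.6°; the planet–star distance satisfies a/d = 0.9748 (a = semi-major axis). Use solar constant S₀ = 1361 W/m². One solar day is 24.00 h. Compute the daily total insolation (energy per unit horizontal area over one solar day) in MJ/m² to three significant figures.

34.5 MJ/m²

cos H₀ = −tan(+18.3°) tan(+2.600°) = -0.0150, H₀ = 1.5858 rad.
Bracket: H₀ sin φ sin δ + cos φ cos δ sin H₀ = 1.5858×0.31399×0.04536 + 0.94943×0.99897×0.99989 = 0.022586 + 0.948348 = 0.970934.
Inverse-square distance factor (a/d)² = 0.9748² = 0.950235.
Q̄ = (S₀/π) × 0.950235 × [bracket] = (1361/π) × 0.950235 × 0.970934 = 399.70 W/m².
Daily total = Q̄ × 24.00 h × 3600 s/h = 399.70 × 24.00 × 3600 / 10⁶ = 34.53 MJ/m².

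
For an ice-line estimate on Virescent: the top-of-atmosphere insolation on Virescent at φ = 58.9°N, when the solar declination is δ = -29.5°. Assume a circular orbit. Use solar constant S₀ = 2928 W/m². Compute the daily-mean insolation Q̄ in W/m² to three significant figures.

Q̄ ≈ 6.13 W/m²

cos H₀ = −tan(+58.9°) tan(-29.500°) = 0.9379, H₀ = 0.3543 rad.
Bracket: H₀ sin φ sin δ + cos φ cos δ sin H₀ = 0.3543×0.85627×-0.49242 + 0.51653×0.87036×0.34693 = -0.149389 + 0.155968 = 0.006579.
Q̄ = (S₀/π) × [bracket] = (2928/π) × 0.006579 = 6.132 W/m².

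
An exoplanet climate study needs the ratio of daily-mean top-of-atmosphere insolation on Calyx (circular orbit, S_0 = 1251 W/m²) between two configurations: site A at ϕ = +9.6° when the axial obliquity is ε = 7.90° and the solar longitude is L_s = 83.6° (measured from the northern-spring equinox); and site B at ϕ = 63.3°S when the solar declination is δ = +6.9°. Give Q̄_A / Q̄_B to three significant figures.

— Configuration A (ϕ=+9.6°):
Solar declination: sin δ = sin ε · sin L_s = sin 7.90° × sin 83.6° = 0.13659, so δ = +7.850°.
cos h₀ = −tan(+9.6°) tan(+7.850°) = -0.0233, h₀ = 1.5941 rad.
Bracket: h₀ sin ϕ sin δ + cos ϕ cos δ sin h₀ = 1.5941×0.16677×0.13659 + 0.98600×0.99063×0.99973 = 0.036312 + 0.976497 = 1.012809.
Q̄ = (S_0/π) × [bracket] = (1251/π) × 1.012809 = 403.31 W/m².
— Configuration B (ϕ=-63.3°):
cos h₀ = −tan(-63.3°) tan(+6.900°) = 0.2406, h₀ = 1.3278 rad.
Bracket: h₀ sin ϕ sin δ + cos ϕ cos δ sin h₀ = 1.3278×-0.89337×0.12014 + 0.44932×0.99276×0.97062 = -0.142512 + 0.432961 = 0.290449.
Q̄ = (S_0/π) × [bracket] = (1251/π) × 0.290449 = 115.66 W/m².
Ratio Q̄_A / Q̄_B = 403.31 / 115.66 = 3.487.

Q̄_A / Q̄_B ≈ 3.49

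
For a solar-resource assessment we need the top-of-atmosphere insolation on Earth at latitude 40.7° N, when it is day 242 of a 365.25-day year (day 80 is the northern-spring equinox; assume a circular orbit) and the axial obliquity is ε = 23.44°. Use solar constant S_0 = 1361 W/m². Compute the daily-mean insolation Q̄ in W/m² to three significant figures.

Solar longitude: L_s = 360° × (242 − 80)/365.25 = 159.671°.
sin δ = sin 23.44° × sin 159.671° = 0.13819, so δ = +7.943°.
cos h₀ = −tan(+40.7°) tan(+7.943°) = -0.1200, h₀ = 1.6911 rad.
Bracket: h₀ sin ϕ sin δ + cos ϕ cos δ sin h₀ = 1.6911×0.65210×0.13819 + 0.75813×0.99041×0.99277 = 0.152391 + 0.745431 = 0.897822.
Q̄ = (S_0/π) × [bracket] = (1361/π) × 0.897822 = 389.0 W/m².

Q̄ ≈ 389 W/m²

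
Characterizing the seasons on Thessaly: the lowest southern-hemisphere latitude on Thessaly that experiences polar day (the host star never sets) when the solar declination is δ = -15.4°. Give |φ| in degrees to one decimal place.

|φ| = 74.6°

Polar day requires cos H₀ = −tan φ tan δ ≤ −1, i.e. tan φ tan δ ≥ 1.
The boundary is |tan φ| · |tan δ| = 1, so |φ| = 90° − |δ| = 90° − 15.4° = 74.6° in the southern hemisphere.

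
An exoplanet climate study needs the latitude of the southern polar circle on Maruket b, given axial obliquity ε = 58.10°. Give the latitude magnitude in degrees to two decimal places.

The polar circle is the lowest latitude that experiences at least one full rotation of continuous darkness at the northern-summer solstice; it lies at |φ| = 90° − ε = 90° − 58.10° = 31.90°.

31.90°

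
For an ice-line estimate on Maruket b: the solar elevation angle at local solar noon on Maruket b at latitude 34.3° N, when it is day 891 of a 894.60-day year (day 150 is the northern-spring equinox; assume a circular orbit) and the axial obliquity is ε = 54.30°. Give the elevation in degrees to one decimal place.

10.0°

Solar longitude: λ_s = 360° × (891 − 150)/894.60 = 298.189°.
sin δ = sin 54.30° × sin 298.189° = -0.71576, so δ = -45.706°.
At local noon the hour angle is zero, so the zenith angle equals |φ − δ| = |+34.3° − (-45.706°)| = 80.006°.
Elevation = 90° − 80.006° = 10.0°.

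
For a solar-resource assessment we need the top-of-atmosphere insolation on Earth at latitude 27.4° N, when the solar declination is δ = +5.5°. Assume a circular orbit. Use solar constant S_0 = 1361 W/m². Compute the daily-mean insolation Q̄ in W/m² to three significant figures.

Q̄ ≈ 413 W/m²

cos h₀ = −tan(+27.4°) tan(+5.500°) = -0.0499, h₀ = 1.6207 rad.
Bracket: h₀ sin ϕ sin δ + cos ϕ cos δ sin h₀ = 1.6207×0.46020×0.09585 + 0.88782×0.99540×0.99875 = 0.071489 + 0.882631 = 0.954120.
Q̄ = (S_0/π) × [bracket] = (1361/π) × 0.954120 = 413.3 W/m².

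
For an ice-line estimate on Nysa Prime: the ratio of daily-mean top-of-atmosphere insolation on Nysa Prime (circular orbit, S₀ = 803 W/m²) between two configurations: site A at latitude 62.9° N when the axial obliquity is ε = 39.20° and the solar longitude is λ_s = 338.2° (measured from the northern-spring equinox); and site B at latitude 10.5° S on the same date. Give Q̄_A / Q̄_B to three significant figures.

Q̄_A / Q̄_B ≈ 0.161

— Configuration A (φ=+62.9°):
Solar declination: sin δ = sin ε · sin λ_s = sin 39.20° × sin 338.2° = -0.23472, so δ = -13.575°.
cos H₀ = −tan(+62.9°) tan(-13.575°) = 0.4719, H₀ = 1.0794 rad.
Bracket: H₀ sin φ sin δ + cos φ cos δ sin H₀ = 1.0794×0.89021×-0.23472 + 0.45554×0.97206×0.88168 = -0.225541 + 0.390419 = 0.164878.
Q̄ = (S₀/π) × [bracket] = (803/π) × 0.164878 = 42.143 W/m².
— Configuration B (φ=-10.5°):
cos H₀ = −tan(-10.5°) tan(-13.575°) = -0.0448, H₀ = 1.6156 rad.
Bracket: H₀ sin φ sin δ + cos φ cos δ sin H₀ = 1.6156×-0.18224×-0.23472 + 0.98325×0.97206×0.99900 = 0.069108 + 0.954822 = 1.023930.
Q̄ = (S₀/π) × [bracket] = (803/π) × 1.023930 = 261.72 W/m².
Ratio Q̄_A / Q̄_B = 42.143 / 261.72 = 0.1610.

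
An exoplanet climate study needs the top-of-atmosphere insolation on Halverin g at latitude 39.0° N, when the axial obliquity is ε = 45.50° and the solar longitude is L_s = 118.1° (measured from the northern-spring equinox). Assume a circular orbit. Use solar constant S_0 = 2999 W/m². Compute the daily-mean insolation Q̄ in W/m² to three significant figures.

Solar declination: sin δ = sin ε · sin L_s = sin 45.50° × sin 118.1° = 0.62918, so δ = +38.989°.
cos h₀ = −tan(+39.0°) tan(+38.989°) = -0.6555, h₀ = 2.2856 rad.
Bracket: h₀ sin ϕ sin δ + cos ϕ cos δ sin h₀ = 2.2856×0.62932×0.62918 + 0.77715×0.77726×0.75519 = 0.904996 + 0.456171 = 1.361167.
Q̄ = (S_0/π) × [bracket] = (2999/π) × 1.361167 = 1299 W/m².

Q̄ ≈ 1.30e+03 W/m²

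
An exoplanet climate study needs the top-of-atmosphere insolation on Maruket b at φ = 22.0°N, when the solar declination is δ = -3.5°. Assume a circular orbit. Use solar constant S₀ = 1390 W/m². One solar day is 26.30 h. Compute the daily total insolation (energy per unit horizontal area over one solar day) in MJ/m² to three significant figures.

cos H₀ = −tan(+22.0°) tan(-3.500°) = 0.0247, H₀ = 1.5461 rad.
Bracket: H₀ sin φ sin δ + cos φ cos δ sin H₀ = 1.5461×0.37461×-0.06105 + 0.92718×0.99813×0.99969 = -0.035359 + 0.925159 = 0.889800.
Q̄ = (S₀/π) × [bracket] = (1390/π) × 0.889800 = 393.69 W/m².
Daily total = Q̄ × 26.30 h × 3600 s/h = 393.69 × 26.30 × 3600 / 10⁶ = 37.27 MJ/m².

37.3 MJ/m²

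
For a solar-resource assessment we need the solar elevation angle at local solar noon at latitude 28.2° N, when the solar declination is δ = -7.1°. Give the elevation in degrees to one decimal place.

At local noon the hour angle is zero, so the zenith angle equals |ϕ − δ| = |+28.2° − (-7.100°)| = 35.300°.
Elevation = 90° − 35.300° = 54.7°.

54.7°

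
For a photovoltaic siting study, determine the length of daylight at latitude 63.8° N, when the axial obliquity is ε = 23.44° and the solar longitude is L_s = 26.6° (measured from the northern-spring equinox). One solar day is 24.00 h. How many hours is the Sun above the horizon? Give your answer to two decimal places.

14.88 h

Solar declination: sin δ = sin ε · sin L_s = sin 23.44° × sin 26.6° = 0.17811, so δ = +10.260°.
cos h₀ = −tan ϕ · tan δ = −tan(+63.8°) × tan(+10.260°) = -0.3679, so h₀ = 1.9475 rad = 111.58°.
Daylight = 2h₀/(2π) × 24.00 h = (1.9475/π) × 24.00 = 14.88 h.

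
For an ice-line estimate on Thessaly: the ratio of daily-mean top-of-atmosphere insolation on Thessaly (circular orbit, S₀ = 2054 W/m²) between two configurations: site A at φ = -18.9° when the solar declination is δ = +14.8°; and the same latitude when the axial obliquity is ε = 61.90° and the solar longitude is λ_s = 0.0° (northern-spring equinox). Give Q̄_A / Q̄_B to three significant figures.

Q̄_A / Q̄_B ≈ 0.833

— Configuration A (φ=-18.9°):
cos H₀ = −tan(-18.9°) tan(+14.800°) = 0.0905, H₀ = 1.4802 rad.
Bracket: H₀ sin φ sin δ + cos φ cos δ sin H₀ = 1.4802×-0.32392×0.25545 + 0.94609×0.96682×0.99590 = -0.122480 + 0.910948 = 0.788468.
Q̄ = (S₀/π) × [bracket] = (2054/π) × 0.788468 = 515.51 W/m².
— Configuration B (φ=-18.9°):
Solar declination: sin δ = sin ε · sin λ_s = sin 61.90° × sin 0.0° = 0.00000, so δ = +0.000°.
cos H₀ = −tan(-18.9°) tan(+0.000°) = 0.0000, H₀ = 1.5708 rad.
Bracket: H₀ sin φ sin δ + cos φ cos δ sin H₀ = 1.5708×-0.32392×0.00000 + 0.94609×1.00000×1.00000 = -0.000000 + 0.946090 = 0.946090.
Q̄ = (S₀/π) × [bracket] = (2054/π) × 0.946090 = 618.56 W/m².
Ratio Q̄_A / Q̄_B = 515.51 / 618.56 = 0.8334.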